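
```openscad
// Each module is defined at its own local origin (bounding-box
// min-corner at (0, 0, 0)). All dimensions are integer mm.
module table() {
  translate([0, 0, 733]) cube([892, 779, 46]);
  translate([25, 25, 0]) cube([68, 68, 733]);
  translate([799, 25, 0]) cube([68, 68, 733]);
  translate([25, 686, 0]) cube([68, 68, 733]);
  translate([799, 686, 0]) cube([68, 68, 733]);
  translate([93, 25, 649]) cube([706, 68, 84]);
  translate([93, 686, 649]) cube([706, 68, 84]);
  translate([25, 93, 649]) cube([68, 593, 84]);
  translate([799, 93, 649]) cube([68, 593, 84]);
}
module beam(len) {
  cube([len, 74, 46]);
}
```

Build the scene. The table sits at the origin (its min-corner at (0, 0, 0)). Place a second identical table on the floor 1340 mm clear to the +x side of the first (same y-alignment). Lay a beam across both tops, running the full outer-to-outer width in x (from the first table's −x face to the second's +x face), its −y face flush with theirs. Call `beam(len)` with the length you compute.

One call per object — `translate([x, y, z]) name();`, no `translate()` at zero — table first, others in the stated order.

table();
translate([2232, 0, 0]) table();
translate([0, 0, 779]) beam(3124);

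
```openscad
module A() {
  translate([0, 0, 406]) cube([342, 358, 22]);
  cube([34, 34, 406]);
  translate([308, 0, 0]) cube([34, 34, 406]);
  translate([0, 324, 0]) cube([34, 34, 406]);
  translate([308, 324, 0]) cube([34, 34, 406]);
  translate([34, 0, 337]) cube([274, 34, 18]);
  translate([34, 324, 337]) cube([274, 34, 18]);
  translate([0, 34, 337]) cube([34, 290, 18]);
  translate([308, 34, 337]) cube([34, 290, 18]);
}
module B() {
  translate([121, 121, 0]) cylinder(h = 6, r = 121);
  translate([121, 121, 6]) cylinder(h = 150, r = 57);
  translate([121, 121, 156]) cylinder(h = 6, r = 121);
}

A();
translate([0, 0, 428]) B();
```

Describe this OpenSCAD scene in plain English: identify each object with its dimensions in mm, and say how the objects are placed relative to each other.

A is a four-legged stool. The seat is a 342×358×22 mm slab whose top surface is at z = 428 mm; four square legs, each 34×34 mm in cross-section, run from the floor (z = 0) to the underside of the seat, each flush with a corner of the seat. Four stretchers, 34 mm wide and 18 mm tall, connect adjacent legs with their undersides at z = 337 mm, each running between the inner faces of the legs it joins and aligned with the legs' outer faces on the other axis.

B is a spool: two coaxial disc flanges of radius 121 mm and thickness 6 mm, joined by a core cylinder of radius 57 mm and height 150 mm. The lower flange rests on z = 0 and the three cylinders share a vertical axis.

The spool is on top of the stool.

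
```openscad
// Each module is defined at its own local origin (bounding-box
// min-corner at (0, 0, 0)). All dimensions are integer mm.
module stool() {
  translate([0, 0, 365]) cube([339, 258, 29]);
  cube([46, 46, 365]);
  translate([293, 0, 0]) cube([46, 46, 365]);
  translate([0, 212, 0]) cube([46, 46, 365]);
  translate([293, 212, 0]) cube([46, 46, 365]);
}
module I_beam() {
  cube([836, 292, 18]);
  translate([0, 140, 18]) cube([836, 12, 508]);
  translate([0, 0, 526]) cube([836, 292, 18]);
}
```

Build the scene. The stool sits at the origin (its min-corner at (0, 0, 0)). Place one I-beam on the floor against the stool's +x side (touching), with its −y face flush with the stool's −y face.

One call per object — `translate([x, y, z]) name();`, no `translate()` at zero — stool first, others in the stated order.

stool();
translate([339, 0, 0]) I_beam();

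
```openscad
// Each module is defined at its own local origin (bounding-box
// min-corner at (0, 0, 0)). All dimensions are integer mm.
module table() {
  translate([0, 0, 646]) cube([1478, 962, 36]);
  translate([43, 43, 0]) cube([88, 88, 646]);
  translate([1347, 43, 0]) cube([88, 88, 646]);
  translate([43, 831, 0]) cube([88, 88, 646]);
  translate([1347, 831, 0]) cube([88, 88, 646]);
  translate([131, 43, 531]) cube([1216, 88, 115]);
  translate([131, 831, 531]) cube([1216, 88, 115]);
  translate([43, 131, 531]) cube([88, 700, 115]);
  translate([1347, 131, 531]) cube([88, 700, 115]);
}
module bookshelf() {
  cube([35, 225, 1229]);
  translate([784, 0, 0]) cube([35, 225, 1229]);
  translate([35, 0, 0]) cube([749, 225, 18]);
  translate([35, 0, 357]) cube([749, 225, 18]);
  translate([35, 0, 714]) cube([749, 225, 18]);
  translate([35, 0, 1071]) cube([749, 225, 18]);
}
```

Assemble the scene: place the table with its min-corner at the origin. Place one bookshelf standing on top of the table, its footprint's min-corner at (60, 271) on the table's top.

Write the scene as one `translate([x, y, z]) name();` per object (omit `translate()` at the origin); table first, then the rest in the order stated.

table();
translate([60, 271, 682]) bookshelf();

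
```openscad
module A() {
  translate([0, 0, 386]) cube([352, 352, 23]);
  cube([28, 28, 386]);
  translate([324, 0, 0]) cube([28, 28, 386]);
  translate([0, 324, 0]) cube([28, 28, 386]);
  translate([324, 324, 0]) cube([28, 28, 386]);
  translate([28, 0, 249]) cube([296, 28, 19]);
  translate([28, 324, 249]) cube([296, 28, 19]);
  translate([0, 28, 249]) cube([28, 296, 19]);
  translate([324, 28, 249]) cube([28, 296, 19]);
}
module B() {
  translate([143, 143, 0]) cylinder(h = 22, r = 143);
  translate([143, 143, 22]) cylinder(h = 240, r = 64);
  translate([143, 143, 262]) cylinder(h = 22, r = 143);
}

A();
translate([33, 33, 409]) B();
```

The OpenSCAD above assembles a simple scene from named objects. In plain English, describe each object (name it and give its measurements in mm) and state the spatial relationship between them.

A is a four-legged stool. The seat is 352×352 mm, 23 mm thick, top at z = 409 mm. It stands on four square legs, each 28×28 mm in cross-section, from z = 0 to the seat underside, each flush with a corner of the seat. Four stretchers, 28 mm wide and 19 mm tall, connect adjacent legs with their undersides at z = 249 mm, each running between the inner faces of the legs it joins and aligned with the legs' outer faces on the other axis.

B is a spool: two coaxial disc flanges of radius 143 mm and thickness 22 mm, joined by a core cylinder of radius 64 mm and height 240 mm. The lower flange rests on z = 0 and the three cylinders share a vertical axis.

The spool is on top of the stool, centred.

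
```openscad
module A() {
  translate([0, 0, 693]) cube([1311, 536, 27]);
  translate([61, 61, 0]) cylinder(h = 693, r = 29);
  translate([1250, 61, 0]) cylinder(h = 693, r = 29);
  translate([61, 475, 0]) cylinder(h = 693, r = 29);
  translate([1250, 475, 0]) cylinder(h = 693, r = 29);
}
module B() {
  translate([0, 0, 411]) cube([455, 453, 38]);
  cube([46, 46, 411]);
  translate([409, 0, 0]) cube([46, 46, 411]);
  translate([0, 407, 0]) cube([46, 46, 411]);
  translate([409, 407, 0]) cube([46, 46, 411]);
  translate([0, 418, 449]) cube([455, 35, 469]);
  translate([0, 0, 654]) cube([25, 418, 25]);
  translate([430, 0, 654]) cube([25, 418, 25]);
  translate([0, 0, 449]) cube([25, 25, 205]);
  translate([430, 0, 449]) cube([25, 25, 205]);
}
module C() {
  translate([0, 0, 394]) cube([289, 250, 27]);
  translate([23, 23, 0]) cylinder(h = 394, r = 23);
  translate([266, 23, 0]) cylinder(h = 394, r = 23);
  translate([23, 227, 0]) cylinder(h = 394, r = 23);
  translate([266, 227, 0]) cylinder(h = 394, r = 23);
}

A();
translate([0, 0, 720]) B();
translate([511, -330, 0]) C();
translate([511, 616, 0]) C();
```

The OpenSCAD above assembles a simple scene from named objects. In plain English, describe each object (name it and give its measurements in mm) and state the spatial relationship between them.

A is a rectangular dining table. The top is 1311×536×27 mm with its upper surface at z = 720 mm. It stands on four round legs of 58 mm diameter, each leg's bounding box inset 32 mm from the nearest pair of top edges, running from the floor to the underside of the top.

B is a chair. The seat is a 455×453×38 mm slab with its top at z = 449 mm, on four 46×46 mm corner legs (flush with the seat edges, standing on z = 0). A flat backrest 35 mm thick, 469 mm tall, spans the full seat width and rises from the seat top along its +y edge, rear face flush with the rear of the seat. Two armrests of 25×25 mm section run along each side from the seat's front edge to the front of the backrest, top faces 230 mm above the seat top and outer faces flush with the seat's x-edges; a 25×25 mm post under the front of each armrest stands on the seat at the front corner.

C is a four-legged stool. The seat is 289×250 mm, 27 mm thick, top at z = 421 mm. It stands on four round legs, each 46 mm in diameter, from z = 0 to the seat underside, each leg's axis is inset half a diameter from the nearest pair of seat edges (so the leg's bounding box is flush with the corner).

The chair is on top of the table. Two stools sit around the table at the −y, +y sides.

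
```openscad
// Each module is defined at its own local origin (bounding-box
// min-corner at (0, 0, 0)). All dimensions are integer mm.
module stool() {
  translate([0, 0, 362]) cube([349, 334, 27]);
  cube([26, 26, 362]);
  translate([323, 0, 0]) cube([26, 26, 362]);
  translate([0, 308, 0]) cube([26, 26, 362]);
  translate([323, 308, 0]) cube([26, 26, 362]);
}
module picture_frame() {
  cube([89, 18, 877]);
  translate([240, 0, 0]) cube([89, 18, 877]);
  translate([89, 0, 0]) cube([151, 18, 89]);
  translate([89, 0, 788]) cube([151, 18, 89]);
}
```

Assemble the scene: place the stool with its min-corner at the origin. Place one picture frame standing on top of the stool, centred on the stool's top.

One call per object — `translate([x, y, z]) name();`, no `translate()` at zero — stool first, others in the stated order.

stool();
translate([10, 158, 389]) picture_frame();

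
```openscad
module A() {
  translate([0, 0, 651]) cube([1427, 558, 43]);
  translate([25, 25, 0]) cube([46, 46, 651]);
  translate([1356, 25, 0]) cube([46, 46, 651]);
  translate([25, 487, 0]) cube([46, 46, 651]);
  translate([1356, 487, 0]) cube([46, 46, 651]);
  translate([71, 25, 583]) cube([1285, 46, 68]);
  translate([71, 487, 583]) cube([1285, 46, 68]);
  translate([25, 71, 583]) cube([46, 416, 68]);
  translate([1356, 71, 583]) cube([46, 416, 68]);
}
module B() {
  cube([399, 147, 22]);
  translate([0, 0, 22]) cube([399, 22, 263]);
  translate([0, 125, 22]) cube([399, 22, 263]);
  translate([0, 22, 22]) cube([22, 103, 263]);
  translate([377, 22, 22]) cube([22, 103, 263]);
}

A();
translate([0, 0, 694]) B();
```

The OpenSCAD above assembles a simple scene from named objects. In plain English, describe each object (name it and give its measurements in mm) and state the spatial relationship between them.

A is a table: top 1427 mm (x) × 558 mm (y), 43 mm thick, upper face at z = 694 mm, on four 46×46 mm square legs, each inset 25 mm from the nearest pair of top edges, running from z = 0 to the bottom of the top. Four apron rails, 46 mm thick and 68 mm tall, run between adjacent legs with their top edges flush with the underside of the top and their outer faces flush with the legs' outer faces.

B is an open storage box with external size 399×147×285 mm and wall thickness 22 mm (the base is also 22 mm thick). The base covers the whole footprint; the four walls stand on the base, with the y-facing walls full-width and the x-facing walls fitting between their inner faces.

The open box is on top of the table.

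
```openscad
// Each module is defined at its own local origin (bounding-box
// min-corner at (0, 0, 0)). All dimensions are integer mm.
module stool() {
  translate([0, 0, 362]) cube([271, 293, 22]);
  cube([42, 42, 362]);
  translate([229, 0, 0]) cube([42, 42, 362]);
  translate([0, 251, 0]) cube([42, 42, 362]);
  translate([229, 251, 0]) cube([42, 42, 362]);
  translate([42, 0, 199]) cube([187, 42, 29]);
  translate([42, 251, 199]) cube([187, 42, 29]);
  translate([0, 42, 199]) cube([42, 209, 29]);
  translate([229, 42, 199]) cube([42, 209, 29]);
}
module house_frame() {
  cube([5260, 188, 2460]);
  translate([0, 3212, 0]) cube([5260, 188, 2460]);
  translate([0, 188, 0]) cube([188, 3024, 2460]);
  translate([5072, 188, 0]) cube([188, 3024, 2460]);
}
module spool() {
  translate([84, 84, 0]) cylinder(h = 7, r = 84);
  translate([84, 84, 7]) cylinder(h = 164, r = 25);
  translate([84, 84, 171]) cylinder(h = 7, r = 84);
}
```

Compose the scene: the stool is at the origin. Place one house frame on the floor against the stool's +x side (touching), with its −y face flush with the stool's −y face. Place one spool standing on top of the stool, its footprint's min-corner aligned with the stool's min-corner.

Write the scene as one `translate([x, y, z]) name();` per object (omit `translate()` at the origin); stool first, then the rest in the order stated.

stool();
translate([271, 0, 0]) house_frame();
translate([0, 0, 384]) spool();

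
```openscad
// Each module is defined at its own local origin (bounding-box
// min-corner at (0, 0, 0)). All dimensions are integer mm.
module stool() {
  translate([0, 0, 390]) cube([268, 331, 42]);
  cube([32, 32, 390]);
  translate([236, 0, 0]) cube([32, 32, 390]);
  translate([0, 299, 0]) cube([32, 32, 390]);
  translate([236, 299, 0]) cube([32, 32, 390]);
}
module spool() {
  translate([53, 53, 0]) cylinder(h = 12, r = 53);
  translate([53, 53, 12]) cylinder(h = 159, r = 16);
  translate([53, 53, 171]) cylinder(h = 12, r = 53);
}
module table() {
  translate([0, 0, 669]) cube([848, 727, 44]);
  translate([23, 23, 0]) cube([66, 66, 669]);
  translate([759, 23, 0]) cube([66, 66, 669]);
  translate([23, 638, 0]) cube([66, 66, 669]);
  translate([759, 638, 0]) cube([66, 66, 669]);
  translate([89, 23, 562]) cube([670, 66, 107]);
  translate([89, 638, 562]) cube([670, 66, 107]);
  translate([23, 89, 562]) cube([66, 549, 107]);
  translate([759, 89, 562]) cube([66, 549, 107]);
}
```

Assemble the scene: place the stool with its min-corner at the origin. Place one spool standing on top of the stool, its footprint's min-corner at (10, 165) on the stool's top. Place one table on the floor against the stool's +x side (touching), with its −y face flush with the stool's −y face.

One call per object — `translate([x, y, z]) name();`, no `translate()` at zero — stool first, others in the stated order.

stool();
translate([10, 165, 432]) spool();
translate([268, 0, 0]) table();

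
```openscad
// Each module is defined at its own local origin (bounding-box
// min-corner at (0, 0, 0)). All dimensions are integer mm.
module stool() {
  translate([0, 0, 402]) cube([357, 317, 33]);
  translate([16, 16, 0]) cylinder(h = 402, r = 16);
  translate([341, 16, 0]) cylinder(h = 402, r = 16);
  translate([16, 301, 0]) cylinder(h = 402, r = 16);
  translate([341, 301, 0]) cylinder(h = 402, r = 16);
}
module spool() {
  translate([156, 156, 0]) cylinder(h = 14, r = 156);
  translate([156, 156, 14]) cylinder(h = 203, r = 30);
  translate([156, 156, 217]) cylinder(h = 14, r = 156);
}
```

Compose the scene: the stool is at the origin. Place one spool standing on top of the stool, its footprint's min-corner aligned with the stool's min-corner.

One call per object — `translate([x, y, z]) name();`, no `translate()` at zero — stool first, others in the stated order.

stool();
translate([0, 0, 435]) spool();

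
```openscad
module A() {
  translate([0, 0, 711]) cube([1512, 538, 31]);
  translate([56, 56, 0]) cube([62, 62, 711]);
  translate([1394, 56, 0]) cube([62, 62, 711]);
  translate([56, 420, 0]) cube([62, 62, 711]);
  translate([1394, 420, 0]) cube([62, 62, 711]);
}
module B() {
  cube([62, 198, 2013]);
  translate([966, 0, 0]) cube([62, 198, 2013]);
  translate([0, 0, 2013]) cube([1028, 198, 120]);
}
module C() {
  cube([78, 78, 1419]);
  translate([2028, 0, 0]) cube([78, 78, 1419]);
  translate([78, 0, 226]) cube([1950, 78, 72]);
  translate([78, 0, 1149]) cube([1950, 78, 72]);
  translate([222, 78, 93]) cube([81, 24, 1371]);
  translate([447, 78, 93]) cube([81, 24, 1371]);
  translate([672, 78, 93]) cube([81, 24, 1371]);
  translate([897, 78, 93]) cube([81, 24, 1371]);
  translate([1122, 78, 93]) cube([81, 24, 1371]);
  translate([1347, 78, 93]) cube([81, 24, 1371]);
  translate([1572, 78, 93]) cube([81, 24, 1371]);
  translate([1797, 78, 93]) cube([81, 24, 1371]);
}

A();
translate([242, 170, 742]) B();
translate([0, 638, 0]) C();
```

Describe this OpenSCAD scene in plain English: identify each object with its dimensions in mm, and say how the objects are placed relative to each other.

A is a rectangular dining table. The top is 1512×538×31 mm with its upper surface at z = 742 mm. It stands on four 62×62 mm square legs, each inset 56 mm from the nearest pair of top edges, running from the floor to the underside of the top.

B is a door frame. The clear opening is 904 mm wide and 2013 mm high. Two 62 mm wide jambs, 198 mm deep, stand either side of the opening from the floor to the top of the opening. A 120 mm thick head sits across the top of both jambs, spanning the full outside width of the frame.

C is a fence section. Two 78×78 mm posts, 1419 mm tall, stand on the floor with a clear span of 1950 mm between their inner faces. Two horizontal rails of 78×72 mm section span the gap between the posts with their undersides at z = 226 mm and z = 1149 mm, flush with the posts' −y face. 8 pickets, each 81 mm wide, 24 mm thick and 1371 mm tall, are fixed to the +y face of the rails with their bottoms at z = 93 mm, evenly spaced across the span with equal gaps (rounded down to the nearest mm) at the −x end and between each pair — any rounding remainder accumulates at the +x end.

The door frame is on top of the table, centred. The fence section is on the floor beside the table on its +y side.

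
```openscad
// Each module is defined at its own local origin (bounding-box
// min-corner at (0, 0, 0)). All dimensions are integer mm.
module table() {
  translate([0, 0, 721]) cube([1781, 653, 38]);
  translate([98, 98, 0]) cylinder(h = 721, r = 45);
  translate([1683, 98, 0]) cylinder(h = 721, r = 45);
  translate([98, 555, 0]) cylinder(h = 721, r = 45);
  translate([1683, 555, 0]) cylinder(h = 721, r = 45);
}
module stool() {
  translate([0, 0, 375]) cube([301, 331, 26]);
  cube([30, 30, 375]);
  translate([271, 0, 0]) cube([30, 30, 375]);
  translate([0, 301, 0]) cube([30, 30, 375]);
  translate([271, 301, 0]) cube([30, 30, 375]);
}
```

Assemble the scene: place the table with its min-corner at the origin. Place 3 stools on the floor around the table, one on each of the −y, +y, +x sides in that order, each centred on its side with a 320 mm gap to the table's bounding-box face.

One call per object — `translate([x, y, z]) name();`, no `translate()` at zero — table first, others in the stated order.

table();
translate([740, -651, 0]) stool();
translate([740, 973, 0]) stool();
translate([2101, 161, 0]) stool();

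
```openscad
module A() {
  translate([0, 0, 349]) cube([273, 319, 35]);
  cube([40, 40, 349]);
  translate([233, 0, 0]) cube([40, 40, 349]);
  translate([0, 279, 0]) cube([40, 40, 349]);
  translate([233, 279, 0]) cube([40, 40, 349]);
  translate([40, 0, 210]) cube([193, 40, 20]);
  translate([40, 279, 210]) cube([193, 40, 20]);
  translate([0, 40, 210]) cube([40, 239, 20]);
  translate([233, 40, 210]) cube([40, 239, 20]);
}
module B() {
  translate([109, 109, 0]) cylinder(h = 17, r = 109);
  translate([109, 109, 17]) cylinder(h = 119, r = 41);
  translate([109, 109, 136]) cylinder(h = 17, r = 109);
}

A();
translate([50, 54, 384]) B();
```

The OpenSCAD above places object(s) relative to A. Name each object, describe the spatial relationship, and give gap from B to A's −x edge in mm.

The spool's min-x is at 50; the stool's min-x is 0; gap = 50 mm.

A is a stool. B is a spool. The spool is on top of the stool. The gap from the spool to the stool's −x edge is 50 mm.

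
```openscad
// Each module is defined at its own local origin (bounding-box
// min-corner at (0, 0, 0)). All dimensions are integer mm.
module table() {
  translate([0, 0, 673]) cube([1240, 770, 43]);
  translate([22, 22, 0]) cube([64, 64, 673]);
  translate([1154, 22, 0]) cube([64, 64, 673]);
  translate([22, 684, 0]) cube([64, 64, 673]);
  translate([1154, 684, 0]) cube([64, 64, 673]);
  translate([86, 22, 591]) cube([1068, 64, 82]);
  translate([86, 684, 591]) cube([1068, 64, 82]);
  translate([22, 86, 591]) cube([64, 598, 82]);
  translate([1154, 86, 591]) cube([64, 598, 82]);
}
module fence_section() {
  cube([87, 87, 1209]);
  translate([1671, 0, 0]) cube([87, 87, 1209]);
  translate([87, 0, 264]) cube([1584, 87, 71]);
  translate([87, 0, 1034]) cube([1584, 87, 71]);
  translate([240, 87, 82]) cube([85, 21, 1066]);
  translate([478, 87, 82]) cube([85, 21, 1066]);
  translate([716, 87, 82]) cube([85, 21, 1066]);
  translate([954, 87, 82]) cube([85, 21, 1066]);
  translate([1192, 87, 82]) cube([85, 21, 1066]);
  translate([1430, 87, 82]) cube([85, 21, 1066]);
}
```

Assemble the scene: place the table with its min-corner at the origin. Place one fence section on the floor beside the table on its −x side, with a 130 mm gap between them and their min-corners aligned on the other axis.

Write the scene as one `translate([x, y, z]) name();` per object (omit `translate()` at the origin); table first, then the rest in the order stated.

table();
translate([-1888, 0, 0]) fence_section();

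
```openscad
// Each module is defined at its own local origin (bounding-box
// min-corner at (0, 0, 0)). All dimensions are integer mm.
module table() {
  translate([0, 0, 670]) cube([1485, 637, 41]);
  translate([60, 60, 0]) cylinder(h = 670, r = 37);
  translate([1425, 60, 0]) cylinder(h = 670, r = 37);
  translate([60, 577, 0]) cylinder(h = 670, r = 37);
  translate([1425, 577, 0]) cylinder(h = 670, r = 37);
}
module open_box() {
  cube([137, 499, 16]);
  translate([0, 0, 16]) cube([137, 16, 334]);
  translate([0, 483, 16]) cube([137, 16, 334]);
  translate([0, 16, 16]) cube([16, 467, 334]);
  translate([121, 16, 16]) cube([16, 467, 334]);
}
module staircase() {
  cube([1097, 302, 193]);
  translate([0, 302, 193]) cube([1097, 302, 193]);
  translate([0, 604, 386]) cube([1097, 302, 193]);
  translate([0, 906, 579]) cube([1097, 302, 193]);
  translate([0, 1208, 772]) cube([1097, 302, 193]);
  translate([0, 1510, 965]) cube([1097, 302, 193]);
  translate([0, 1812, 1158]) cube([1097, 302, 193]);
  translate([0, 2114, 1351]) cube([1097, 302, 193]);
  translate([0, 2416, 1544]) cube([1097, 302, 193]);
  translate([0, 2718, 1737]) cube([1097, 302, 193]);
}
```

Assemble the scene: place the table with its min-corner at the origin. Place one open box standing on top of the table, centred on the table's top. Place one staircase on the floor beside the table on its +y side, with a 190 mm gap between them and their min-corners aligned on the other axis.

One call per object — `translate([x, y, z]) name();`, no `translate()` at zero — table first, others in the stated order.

table();
translate([674, 69, 711]) open_box();
translate([0, 827, 0]) staircase();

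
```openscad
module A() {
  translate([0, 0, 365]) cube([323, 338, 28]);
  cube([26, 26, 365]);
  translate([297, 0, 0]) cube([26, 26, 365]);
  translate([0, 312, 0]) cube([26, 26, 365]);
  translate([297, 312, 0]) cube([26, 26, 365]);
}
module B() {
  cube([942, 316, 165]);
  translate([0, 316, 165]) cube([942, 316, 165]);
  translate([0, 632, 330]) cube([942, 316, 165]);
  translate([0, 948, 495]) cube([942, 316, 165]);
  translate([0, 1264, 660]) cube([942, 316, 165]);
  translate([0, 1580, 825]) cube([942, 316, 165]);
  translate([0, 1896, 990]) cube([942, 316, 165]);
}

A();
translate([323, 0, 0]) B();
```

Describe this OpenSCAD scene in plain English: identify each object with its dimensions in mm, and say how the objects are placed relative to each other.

A is a simple wooden stool: a rectangular seat 323 mm (x) by 338 mm (y), 28 mm thick, top face at z = 393 mm, on four square legs, each 26×26 mm in cross-section. The legs rest on z = 0, each flush with a corner of the seat.

B is a run of 7 identical solid stair steps. Each tread is 942×316 mm and each step block is 165 mm high. Step 1 rests on the floor; step k is offset from step 1 by (k−1)×316 mm in y and (k−1)×165 mm in z.

The staircase is against the stool's +x side, with their −y faces flush.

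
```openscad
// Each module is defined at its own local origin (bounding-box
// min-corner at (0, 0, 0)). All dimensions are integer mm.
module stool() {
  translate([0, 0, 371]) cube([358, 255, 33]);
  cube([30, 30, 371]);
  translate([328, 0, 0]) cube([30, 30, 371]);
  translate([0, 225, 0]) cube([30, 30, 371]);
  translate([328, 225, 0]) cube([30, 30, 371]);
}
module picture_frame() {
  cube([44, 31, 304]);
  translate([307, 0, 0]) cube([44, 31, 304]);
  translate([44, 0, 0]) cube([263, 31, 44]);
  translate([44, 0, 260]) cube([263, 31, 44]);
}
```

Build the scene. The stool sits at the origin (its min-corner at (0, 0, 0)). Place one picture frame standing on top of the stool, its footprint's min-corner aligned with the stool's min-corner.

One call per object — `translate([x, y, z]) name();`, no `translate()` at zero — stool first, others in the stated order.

stool();
translate([0, 0, 404]) picture_frame();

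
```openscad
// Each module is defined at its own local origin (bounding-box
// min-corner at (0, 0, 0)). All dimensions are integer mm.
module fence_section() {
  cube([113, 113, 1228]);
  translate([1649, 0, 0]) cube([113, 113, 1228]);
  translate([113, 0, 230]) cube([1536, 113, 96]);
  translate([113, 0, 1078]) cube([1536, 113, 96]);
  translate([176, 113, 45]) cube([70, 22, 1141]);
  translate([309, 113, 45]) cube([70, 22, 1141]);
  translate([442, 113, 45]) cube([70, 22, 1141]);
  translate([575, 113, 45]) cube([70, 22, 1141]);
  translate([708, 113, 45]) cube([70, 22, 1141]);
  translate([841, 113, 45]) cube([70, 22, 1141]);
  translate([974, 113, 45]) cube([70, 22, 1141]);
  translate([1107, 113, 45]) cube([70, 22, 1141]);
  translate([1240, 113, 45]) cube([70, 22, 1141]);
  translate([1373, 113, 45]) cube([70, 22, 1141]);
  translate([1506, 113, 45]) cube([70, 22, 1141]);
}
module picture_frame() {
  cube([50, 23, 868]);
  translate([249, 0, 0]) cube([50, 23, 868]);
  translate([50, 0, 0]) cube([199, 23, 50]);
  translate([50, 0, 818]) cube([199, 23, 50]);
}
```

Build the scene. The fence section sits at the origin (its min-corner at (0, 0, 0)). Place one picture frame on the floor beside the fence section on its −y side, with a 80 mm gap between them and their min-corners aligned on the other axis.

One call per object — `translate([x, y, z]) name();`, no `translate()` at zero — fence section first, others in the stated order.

fence_section();
translate([0, -103, 0]) picture_frame();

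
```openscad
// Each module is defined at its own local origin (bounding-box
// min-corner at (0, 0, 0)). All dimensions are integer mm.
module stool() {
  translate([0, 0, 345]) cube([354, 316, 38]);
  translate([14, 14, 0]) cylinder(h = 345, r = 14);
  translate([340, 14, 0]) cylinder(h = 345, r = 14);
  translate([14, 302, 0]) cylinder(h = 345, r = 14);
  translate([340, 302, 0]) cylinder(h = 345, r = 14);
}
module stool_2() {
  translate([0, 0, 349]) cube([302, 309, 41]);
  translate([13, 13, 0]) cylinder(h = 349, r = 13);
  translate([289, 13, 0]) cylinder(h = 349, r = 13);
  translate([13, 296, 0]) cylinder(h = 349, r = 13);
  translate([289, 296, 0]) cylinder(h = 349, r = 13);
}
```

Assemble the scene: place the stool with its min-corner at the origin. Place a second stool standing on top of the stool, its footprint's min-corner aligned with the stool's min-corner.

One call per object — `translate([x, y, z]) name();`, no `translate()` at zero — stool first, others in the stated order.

stool();
translate([0, 0, 383]) stool_2();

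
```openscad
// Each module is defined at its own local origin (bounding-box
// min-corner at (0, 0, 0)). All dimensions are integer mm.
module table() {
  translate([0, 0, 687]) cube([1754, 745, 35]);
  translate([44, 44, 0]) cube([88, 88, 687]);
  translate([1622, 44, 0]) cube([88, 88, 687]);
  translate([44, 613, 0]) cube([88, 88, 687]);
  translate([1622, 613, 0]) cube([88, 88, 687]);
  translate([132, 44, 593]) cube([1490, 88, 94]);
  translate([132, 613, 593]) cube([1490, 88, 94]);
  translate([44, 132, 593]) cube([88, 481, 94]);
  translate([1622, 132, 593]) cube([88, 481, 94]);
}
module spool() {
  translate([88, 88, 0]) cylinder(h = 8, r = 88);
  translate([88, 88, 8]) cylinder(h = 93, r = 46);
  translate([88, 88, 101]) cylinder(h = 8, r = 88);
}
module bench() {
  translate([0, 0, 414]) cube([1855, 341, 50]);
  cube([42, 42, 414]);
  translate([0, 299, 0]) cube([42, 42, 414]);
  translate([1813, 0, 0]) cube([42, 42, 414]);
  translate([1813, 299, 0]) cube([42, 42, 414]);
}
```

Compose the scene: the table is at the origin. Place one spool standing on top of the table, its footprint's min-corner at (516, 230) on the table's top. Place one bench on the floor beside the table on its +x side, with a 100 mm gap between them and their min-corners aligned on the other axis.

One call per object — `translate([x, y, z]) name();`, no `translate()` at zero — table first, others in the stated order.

table();
translate([516, 230, 722]) spool();
translate([1854, 0, 0]) bench();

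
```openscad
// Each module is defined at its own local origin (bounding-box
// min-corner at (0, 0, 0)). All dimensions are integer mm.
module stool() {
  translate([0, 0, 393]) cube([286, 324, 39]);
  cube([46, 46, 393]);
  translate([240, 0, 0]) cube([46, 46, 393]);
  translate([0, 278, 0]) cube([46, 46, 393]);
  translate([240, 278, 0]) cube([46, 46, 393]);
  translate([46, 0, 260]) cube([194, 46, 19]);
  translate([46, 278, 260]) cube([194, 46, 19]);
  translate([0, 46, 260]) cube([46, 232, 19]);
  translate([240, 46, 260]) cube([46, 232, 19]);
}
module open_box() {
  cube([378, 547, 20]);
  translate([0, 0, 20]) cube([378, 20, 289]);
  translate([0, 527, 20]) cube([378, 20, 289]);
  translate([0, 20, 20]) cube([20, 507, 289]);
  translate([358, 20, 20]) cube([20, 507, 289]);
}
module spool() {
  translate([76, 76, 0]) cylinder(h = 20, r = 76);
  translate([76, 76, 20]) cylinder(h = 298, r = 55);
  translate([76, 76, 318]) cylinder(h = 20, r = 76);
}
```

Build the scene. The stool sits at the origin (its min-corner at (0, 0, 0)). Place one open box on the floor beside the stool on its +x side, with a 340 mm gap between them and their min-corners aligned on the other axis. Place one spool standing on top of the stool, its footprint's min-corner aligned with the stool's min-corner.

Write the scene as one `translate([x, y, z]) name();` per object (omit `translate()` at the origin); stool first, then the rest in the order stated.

stool();
translate([626, 0, 0]) open_box();
translate([0, 0, 432]) spool();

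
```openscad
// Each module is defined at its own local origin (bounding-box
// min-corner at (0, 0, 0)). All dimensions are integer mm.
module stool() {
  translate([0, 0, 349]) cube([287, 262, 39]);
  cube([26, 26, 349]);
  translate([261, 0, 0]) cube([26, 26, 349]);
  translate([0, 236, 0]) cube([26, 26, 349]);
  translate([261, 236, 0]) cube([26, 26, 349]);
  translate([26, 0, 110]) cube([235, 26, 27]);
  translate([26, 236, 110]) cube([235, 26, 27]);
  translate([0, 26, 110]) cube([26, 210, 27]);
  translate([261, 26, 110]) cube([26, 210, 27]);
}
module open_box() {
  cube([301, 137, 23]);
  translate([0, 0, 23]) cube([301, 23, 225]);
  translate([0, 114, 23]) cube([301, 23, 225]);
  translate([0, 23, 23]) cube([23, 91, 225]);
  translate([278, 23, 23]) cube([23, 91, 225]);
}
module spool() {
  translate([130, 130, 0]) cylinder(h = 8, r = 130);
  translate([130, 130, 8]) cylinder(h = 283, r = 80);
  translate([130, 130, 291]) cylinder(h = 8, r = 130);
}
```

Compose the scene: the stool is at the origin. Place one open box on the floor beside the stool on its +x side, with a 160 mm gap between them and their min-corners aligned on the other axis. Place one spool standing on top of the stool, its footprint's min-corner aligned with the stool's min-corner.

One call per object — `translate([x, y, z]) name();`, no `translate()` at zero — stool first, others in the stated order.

stool();
translate([447, 0, 0]) open_box();
translate([0, 0, 388]) spool();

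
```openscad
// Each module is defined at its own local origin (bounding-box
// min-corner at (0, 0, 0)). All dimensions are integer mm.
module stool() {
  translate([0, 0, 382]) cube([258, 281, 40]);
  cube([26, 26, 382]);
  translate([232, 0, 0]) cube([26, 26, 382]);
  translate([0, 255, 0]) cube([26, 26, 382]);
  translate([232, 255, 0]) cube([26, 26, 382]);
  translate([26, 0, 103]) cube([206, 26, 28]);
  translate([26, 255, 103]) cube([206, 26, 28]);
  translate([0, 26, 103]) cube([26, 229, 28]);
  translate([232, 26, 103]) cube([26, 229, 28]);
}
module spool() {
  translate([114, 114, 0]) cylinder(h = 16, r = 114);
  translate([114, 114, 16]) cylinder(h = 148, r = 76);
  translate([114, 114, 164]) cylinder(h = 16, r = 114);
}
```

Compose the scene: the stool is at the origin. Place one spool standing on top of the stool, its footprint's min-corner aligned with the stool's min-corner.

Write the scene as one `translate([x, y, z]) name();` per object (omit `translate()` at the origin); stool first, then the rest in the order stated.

stool();
translate([0, 0, 422]) spool();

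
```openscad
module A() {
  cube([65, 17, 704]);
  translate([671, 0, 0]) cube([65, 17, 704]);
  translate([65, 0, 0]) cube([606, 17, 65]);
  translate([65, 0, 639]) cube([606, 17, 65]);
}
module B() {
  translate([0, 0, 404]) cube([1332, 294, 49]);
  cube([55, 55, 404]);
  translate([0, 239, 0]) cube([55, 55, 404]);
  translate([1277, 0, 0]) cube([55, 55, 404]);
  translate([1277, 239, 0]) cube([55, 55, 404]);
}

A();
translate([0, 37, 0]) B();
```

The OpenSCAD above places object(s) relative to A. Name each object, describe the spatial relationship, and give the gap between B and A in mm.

A is a picture frame. B is a bench. The bench is on the floor beside the picture frame on its +y side. The gap between the bench and the picture frame is 20 mm.

The bench's nearest face is 20 mm from the picture frame's +y face.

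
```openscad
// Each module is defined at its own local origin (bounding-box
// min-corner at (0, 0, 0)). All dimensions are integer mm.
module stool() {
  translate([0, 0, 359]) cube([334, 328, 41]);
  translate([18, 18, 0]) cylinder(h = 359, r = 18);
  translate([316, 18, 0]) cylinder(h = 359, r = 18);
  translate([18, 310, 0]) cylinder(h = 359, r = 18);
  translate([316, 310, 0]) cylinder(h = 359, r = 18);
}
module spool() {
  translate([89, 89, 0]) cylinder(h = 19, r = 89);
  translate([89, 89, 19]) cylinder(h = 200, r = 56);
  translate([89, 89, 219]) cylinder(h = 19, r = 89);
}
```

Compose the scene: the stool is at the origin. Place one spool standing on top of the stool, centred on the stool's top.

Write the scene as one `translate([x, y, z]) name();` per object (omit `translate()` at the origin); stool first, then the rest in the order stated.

stool();
translate([78, 75, 400]) spool();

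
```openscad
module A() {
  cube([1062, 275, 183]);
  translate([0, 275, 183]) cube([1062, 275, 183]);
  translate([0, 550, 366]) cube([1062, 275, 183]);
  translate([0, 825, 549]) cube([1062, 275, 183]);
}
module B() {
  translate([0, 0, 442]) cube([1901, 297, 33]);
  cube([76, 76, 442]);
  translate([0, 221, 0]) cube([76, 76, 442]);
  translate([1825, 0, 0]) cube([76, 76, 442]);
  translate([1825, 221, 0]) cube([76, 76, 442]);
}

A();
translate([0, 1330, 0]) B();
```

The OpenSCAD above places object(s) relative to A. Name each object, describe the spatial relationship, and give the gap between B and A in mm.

A is a staircase. B is a bench. The bench is on the floor beside the staircase on its +y side. The gap between the bench and the staircase is 230 mm.

The bench's nearest face is 230 mm from the staircase's +y face.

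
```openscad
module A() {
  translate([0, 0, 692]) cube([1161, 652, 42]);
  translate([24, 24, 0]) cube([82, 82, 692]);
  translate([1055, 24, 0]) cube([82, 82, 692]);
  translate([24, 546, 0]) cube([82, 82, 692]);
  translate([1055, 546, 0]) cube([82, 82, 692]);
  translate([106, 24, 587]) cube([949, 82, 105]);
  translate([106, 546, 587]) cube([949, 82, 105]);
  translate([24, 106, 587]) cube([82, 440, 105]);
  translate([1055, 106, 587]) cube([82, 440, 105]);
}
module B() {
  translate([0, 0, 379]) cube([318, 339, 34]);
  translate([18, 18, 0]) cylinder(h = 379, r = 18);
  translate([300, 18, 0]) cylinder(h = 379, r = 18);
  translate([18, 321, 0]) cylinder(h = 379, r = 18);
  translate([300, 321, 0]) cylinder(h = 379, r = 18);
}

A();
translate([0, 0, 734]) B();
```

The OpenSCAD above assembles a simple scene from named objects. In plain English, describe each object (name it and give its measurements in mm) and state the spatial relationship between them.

A is a table with a 1161×652 mm rectangular top, 42 mm thick, top surface at z = 734 mm, supported by four 82×82 mm square legs, each inset 24 mm from the nearest pair of top edges, running from the floor. Four apron rails, 82 mm thick and 105 mm tall, run between adjacent legs with their top edges flush with the underside of the top and their outer faces flush with the legs' outer faces.

B is a simple wooden stool: a rectangular seat 318 mm (x) by 339 mm (y), 34 mm thick, top face at z = 413 mm, on four round legs, each 36 mm in diameter. The legs rest on z = 0, each leg's axis is inset half a diameter from the nearest pair of seat edges (so the leg's bounding box is flush with the corner).

The stool is on top of the table.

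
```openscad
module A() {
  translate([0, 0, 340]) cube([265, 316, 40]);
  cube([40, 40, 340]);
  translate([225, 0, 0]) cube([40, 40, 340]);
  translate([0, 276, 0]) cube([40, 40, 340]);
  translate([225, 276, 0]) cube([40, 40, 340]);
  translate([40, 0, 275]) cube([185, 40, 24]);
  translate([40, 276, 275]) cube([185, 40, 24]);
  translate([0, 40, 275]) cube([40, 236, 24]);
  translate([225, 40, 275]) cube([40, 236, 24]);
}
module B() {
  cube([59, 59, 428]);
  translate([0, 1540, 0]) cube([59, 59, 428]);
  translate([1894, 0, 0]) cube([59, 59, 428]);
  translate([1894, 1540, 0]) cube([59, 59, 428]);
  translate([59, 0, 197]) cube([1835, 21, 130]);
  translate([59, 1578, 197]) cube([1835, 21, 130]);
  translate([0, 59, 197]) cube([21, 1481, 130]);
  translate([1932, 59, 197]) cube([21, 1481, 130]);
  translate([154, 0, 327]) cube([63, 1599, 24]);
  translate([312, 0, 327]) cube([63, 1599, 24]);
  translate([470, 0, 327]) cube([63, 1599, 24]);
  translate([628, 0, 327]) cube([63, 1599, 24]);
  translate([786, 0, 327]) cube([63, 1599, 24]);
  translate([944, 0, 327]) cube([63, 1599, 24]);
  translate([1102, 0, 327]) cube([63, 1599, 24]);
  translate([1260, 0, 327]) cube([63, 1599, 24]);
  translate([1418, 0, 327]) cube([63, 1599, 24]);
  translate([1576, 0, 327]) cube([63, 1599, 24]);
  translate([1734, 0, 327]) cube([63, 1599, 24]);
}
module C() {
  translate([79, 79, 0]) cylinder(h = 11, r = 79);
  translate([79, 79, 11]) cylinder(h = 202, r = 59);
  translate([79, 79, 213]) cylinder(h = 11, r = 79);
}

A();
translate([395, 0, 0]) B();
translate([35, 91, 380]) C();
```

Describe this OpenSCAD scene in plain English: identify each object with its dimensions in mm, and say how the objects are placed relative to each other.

A is a four-legged stool. The seat is 265×316 mm, 40 mm thick, top at z = 380 mm. It stands on four square legs, each 40×40 mm in cross-section, from z = 0 to the seat underside, each flush with a corner of the seat. Four stretchers, 40 mm wide and 24 mm tall, connect adjacent legs with their undersides at z = 275 mm, each running between the inner faces of the legs it joins and aligned with the legs' outer faces on the other axis.

B is a bed frame 1953 mm long (x) by 1599 mm wide (y). Four 59×59 mm corner posts, 428 mm tall, at the corners of the footprint. Four rails of 21 mm thickness and 130 mm height run between adjacent posts with their undersides at z = 197 mm, their outer faces flush with the outside of the frame (the two x-running rails run between the posts' inner faces; the two y-running rails run between the posts' inner faces). 11 slats, each 63 mm wide (x) and 24 mm thick, lie across the top of the two x-running rails, running the full 1599 mm width of the frame in y; the slats are evenly spaced along x between the inner faces of the end posts with equal gaps (rounded down to the nearest mm) at the −x end and between each pair — any rounding remainder accumulates at the +x end.

C is a spool: two coaxial disc flanges of radius 79 mm and thickness 11 mm, joined by a core cylinder of radius 59 mm and height 202 mm. The lower flange rests on z = 0 and the three cylinders share a vertical axis.

The bed frame is on the floor beside the stool on its +x side. The spool is on top of the stool.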